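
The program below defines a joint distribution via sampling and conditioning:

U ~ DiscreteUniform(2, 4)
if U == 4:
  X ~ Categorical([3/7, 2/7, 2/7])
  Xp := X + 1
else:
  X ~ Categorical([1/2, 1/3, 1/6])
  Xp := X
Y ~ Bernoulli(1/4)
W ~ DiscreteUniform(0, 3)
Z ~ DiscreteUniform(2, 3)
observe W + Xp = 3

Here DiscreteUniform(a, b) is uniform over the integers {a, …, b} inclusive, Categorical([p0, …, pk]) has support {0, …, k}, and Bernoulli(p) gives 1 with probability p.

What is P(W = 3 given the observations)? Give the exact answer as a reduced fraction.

P(W = 3 | obs) = 1/3

Enumerate traces; 36 have nonzero weight after conditioning:
  (U=2, X=0, Y=0, W=3, Z=2) weight 1/64
  (U=2, X=0, Y=0, W=3, Z=3) weight 1/64
  (U=2, X=0, Y=1, W=3, Z=2) weight 1/192
  (U=2, X=0, Y=1, W=3, Z=3) weight 1/192
  (U=2, X=1, Y=0, W=2, Z=2) weight 1/96
  (U=2, X=1, Y=0, W=2, Z=3) weight 1/96
  (U=2, X=1, Y=1, W=2, Z=2) weight 1/288
  (U=2, X=1, Y=1, W=2, Z=3) weight 1/288
  (U=2, X=2, Y=0, W=1, Z=2) weight 1/192
  (U=4, X=2, Y=0, W=0, Z=2) weight 1/112
  … 26 more
Group by W:
  weight(W=0) = 1/42
  weight(W=1) = 13/252
  weight(W=2) = 23/252
  weight(W=3) = 1/12
Total weight = 1/42 + 13/252 + 23/252 + 1/12 = 1/4
P(W=0 | obs) = 1/42 / 1/4 = 2/21
P(W=1 | obs) = 13/252 / 1/4 = 13/63
P(W=2 | obs) = 23/252 / 1/4 = 23/63
P(W=3 | obs) = 1/12 / 1/4 = 1/3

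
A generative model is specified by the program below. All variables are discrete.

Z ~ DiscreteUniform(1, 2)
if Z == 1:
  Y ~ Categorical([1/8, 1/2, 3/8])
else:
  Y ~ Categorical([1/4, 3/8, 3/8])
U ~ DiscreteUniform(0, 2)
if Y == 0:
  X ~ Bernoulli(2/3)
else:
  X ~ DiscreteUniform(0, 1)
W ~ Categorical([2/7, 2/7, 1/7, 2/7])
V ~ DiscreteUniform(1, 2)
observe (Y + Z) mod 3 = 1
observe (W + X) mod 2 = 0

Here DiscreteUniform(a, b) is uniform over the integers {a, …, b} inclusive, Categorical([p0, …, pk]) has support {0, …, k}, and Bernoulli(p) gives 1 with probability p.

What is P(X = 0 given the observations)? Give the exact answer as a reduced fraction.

Enumerate traces; 48 have nonzero weight after conditioning:
  (Z=1, Y=0, U=0, X=0, W=0, V=1) weight 1/1008
  (Z=1, Y=0, U=0, X=0, W=0, V=2) weight 1/1008
  (Z=1, Y=0, U=0, X=0, W=2, V=1) weight 1/2016
  (Z=1, Y=0, U=0, X=0, W=2, V=2) weight 1/2016
  (Z=1, Y=0, U=0, X=1, W=1, V=1) weight 1/504
  (Z=1, Y=0, U=0, X=1, W=1, V=2) weight 1/504
  (Z=1, Y=0, U=0, X=1, W=3, V=1) weight 1/504
  (Z=1, Y=0, U=0, X=1, W=3, V=2) weight 1/504
  … 40 more
Group by X:
  weight(X=0) = 11/224
  weight(X=1) = 13/168
Total weight = 11/224 + 13/168 = 85/672
P(X=0 | obs) = 11/224 / 85/672 = 33/85
P(X=1 | obs) = 13/168 / 85/672 = 52/85

P(X = 0 | obs) = 33/85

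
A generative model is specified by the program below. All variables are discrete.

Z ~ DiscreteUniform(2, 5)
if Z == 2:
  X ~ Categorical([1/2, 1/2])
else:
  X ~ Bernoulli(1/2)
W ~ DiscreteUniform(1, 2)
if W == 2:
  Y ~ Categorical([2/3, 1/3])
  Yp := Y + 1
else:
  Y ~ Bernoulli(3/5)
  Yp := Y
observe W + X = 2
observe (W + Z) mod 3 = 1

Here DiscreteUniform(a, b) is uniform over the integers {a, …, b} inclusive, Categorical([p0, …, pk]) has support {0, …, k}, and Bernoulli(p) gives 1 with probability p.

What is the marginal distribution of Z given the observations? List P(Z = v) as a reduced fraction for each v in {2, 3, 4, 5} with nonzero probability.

Enumerate traces; 6 have nonzero weight after conditioning:
  (Z=2, X=0, W=2, Y=0) weight 1/24
  (Z=2, X=0, W=2, Y=1) weight 1/48
  (Z=3, X=1, W=1, Y=0) weight 1/40
  (Z=3, X=1, W=1, Y=1) weight 3/80
  (Z=5, X=0, W=2, Y=0) weight 1/24
  (Z=5, X=0, W=2, Y=1) weight 1/48
Group by Z:
  weight(Z=2) = 1/16
  weight(Z=3) = 1/16
  weight(Z=5) = 1/16
Total weight = 1/16 + 1/16 + 1/16 = 3/16
P(Z=2 | obs) = 1/16 / 3/16 = 1/3
P(Z=3 | obs) = 1/16 / 3/16 = 1/3
P(Z=5 | obs) = 1/16 / 3/16 = 1/3

P(Z=2) = 1/3, P(Z=3) = 1/3, P(Z=5) = 1/3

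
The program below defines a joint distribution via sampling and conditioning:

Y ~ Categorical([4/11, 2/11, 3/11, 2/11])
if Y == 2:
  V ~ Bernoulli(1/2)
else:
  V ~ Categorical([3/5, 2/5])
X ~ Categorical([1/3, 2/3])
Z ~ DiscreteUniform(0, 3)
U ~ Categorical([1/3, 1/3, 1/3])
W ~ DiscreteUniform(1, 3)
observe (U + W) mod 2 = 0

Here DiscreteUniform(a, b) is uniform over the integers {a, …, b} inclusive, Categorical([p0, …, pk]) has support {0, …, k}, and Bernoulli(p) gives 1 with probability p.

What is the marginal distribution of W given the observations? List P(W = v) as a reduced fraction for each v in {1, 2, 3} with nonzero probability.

Enumerate traces; 256 have nonzero weight after conditioning:
  (Y=0, V=0, X=0, Z=0, U=0, W=2) weight 1/495
  (Y=0, V=0, X=0, Z=0, U=1, W=1) weight 1/495
  (Y=0, V=0, X=0, Z=0, U=1, W=3) weight 1/495
  (Y=0, V=0, X=0, Z=0, U=2, W=2) weight 1/495
  (Y=0, V=0, X=0, Z=1, U=0, W=2) weight 1/495
  (Y=0, V=0, X=0, Z=1, U=1, W=1) weight 1/495
  (Y=0, V=0, X=0, Z=1, U=1, W=3) weight 1/495
  (Y=0, V=0, X=0, Z=1, U=2, W=2) weight 1/495
  … 248 more
Group by W:
  weight(W=1) = 1/9
  weight(W=2) = 2/9
  weight(W=3) = 1/9
Total weight = 1/9 + 2/9 + 1/9 = 4/9
P(W=1 | obs) = 1/9 / 4/9 = 1/4
P(W=2 | obs) = 2/9 / 4/9 = 1/2
P(W=3 | obs) = 1/9 / 4/9 = 1/4

P(W=1) = 1/4, P(W=2) = 1/2, P(W=3) = 1/4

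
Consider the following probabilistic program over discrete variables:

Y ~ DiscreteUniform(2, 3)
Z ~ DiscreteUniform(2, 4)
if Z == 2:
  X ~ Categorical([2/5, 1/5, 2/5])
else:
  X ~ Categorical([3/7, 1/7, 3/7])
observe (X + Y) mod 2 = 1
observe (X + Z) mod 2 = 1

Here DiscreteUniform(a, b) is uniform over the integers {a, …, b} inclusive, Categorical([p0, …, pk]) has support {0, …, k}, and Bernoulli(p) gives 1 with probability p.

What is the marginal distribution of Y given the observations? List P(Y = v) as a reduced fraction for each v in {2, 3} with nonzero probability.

P(Y=2) = 2/7, P(Y=3) = 5/7

Enumerate traces; 4 have nonzero weight after conditioning:
  (Y=2, Z=2, X=1) weight 1/30
  (Y=2, Z=4, X=1) weight 1/42
  (Y=3, Z=3, X=0) weight 1/14
  (Y=3, Z=3, X=2) weight 1/14
Group by Y:
  weight(Y=2) = 2/35
  weight(Y=3) = 1/7
Total weight = 2/35 + 1/7 = 1/5
P(Y=2 | obs) = 2/35 / 1/5 = 2/7
P(Y=3 | obs) = 1/7 / 1/5 = 5/7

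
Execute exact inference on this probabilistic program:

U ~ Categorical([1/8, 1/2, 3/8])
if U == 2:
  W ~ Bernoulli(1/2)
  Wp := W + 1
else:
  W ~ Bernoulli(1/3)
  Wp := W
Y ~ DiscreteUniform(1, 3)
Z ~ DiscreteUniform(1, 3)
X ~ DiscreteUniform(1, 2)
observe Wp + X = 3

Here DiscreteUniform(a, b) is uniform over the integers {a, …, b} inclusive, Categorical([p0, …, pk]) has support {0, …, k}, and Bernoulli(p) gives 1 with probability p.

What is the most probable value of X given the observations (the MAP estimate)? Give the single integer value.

argmax_v P(X = v | obs) = 2

Enumerate traces; 36 have nonzero weight after conditioning:
  (U=0, W=1, Y=1, Z=1, X=2) weight 1/432
  (U=0, W=1, Y=1, Z=2, X=2) weight 1/432
  (U=0, W=1, Y=1, Z=3, X=2) weight 1/432
  (U=0, W=1, Y=2, Z=1, X=2) weight 1/432
  (U=0, W=1, Y=2, Z=2, X=2) weight 1/432
  (U=0, W=1, Y=2, Z=3, X=2) weight 1/432
  (U=0, W=1, Y=3, Z=1, X=2) weight 1/432
  (U=0, W=1, Y=3, Z=2, X=2) weight 1/432
  (U=2, W=1, Y=1, Z=1, X=1) weight 1/96
  … 27 more
Group by X:
  weight(X=1) = 3/32
  weight(X=2) = 19/96
Total weight = 3/32 + 19/96 = 7/24
P(X=1 | obs) = 3/32 / 7/24 = 9/28
P(X=2 | obs) = 19/96 / 7/24 = 19/28
argmax = 2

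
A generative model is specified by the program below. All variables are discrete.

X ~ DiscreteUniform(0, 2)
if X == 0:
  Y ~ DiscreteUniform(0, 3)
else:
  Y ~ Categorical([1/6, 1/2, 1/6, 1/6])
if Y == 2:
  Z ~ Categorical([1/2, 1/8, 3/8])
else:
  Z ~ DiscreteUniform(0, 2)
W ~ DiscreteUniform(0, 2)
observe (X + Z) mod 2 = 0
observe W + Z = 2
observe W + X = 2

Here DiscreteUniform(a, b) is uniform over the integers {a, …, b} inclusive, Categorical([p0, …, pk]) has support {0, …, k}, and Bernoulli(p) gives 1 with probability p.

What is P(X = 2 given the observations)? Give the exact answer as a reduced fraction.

P(X = 2 | obs) = 49/146

Enumerate traces; 12 have nonzero weight after conditioning:
  (X=0, Y=0, Z=0, W=2) weight 1/108
  (X=0, Y=1, Z=0, W=2) weight 1/108
  (X=0, Y=2, Z=0, W=2) weight 1/72
  (X=0, Y=3, Z=0, W=2) weight 1/108
  (X=1, Y=0, Z=1, W=1) weight 1/162
  (X=1, Y=1, Z=1, W=1) weight 1/54
  (X=1, Y=2, Z=1, W=1) weight 1/432
  (X=1, Y=3, Z=1, W=1) weight 1/162
  (X=2, Y=0, Z=2, W=0) weight 1/162
  … 3 more
Group by X:
  weight(X=0) = 1/24
  weight(X=1) = 43/1296
  weight(X=2) = 49/1296
Total weight = 1/24 + 43/1296 + 49/1296 = 73/648
P(X=0 | obs) = 1/24 / 73/648 = 27/73
P(X=1 | obs) = 43/1296 / 73/648 = 43/146
P(X=2 | obs) = 49/1296 / 73/648 = 49/146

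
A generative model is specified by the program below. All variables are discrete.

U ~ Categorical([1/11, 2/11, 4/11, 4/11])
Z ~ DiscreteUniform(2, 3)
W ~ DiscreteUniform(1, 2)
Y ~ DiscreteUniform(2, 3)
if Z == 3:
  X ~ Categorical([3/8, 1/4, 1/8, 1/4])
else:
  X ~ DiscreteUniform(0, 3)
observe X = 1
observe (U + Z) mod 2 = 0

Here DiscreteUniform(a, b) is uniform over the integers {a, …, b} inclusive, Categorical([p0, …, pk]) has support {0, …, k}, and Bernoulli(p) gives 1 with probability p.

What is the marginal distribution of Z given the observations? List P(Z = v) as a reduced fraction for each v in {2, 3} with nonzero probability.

P(Z=2) = 5/11, P(Z=3) = 6/11

Enumerate traces; 16 have nonzero weight after conditioning:
  (U=0, Z=2, W=1, Y=2, X=1) weight 1/352
  (U=0, Z=2, W=1, Y=3, X=1) weight 1/352
  (U=0, Z=2, W=2, Y=2, X=1) weight 1/352
  (U=0, Z=2, W=2, Y=3, X=1) weight 1/352
  (U=1, Z=3, W=1, Y=2, X=1) weight 1/176
  (U=1, Z=3, W=1, Y=3, X=1) weight 1/176
  (U=1, Z=3, W=2, Y=2, X=1) weight 1/176
  (U=1, Z=3, W=2, Y=3, X=1) weight 1/176
  … 8 more
Group by Z:
  weight(Z=2) = 5/88
  weight(Z=3) = 3/44
Total weight = 5/88 + 3/44 = 1/8
P(Z=2 | obs) = 5/88 / 1/8 = 5/11
P(Z=3 | obs) = 3/44 / 1/8 = 6/11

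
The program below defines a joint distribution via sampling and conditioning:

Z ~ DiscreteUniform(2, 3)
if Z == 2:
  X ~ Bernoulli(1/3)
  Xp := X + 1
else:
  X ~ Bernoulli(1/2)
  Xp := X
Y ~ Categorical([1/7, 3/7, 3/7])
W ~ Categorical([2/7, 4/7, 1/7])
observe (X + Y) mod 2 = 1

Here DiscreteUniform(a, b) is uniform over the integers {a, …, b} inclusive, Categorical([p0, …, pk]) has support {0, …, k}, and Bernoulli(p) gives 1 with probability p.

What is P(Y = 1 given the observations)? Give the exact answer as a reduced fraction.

Enumerate traces; 18 have nonzero weight after conditioning:
  (Z=2, X=0, Y=1, W=0) weight 2/49
  (Z=2, X=0, Y=1, W=1) weight 4/49
  (Z=2, X=0, Y=1, W=2) weight 1/49
  (Z=2, X=1, Y=0, W=0) weight 1/147
  (Z=2, X=1, Y=0, W=1) weight 2/147
  (Z=2, X=1, Y=0, W=2) weight 1/294
  (Z=2, X=1, Y=2, W=0) weight 1/49
  (Z=2, X=1, Y=2, W=1) weight 2/49
  … 10 more
Group by Y:
  weight(Y=0) = 5/84
  weight(Y=1) = 1/4
  weight(Y=2) = 5/28
Total weight = 5/84 + 1/4 + 5/28 = 41/84
P(Y=0 | obs) = 5/84 / 41/84 = 5/41
P(Y=1 | obs) = 1/4 / 41/84 = 21/41
P(Y=2 | obs) = 5/28 / 41/84 = 15/41

P(Y = 1 | obs) = 21/41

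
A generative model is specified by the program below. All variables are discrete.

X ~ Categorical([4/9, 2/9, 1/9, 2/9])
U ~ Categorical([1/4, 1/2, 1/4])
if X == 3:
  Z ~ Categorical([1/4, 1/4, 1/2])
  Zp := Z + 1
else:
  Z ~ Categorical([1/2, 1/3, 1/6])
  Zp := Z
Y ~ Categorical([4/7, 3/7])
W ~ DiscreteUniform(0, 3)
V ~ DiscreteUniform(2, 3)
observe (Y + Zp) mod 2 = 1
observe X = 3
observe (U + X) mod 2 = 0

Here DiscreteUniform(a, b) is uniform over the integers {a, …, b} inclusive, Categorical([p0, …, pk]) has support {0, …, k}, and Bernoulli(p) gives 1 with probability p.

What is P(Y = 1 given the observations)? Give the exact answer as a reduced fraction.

P(Y = 1 | obs) = 1/5

Enumerate traces; 24 have nonzero weight after conditioning:
  (X=3, U=1, Z=0, Y=0, W=0, V=2) weight 1/504
  (X=3, U=1, Z=0, Y=0, W=0, V=3) weight 1/504
  (X=3, U=1, Z=0, Y=0, W=1, V=2) weight 1/504
  (X=3, U=1, Z=0, Y=0, W=1, V=3) weight 1/504
  (X=3, U=1, Z=0, Y=0, W=2, V=2) weight 1/504
  (X=3, U=1, Z=0, Y=0, W=2, V=3) weight 1/504
  (X=3, U=1, Z=0, Y=0, W=3, V=2) weight 1/504
  (X=3, U=1, Z=0, Y=0, W=3, V=3) weight 1/504
  (X=3, U=1, Z=1, Y=1, W=0, V=2) weight 1/672
  … 15 more
Group by Y:
  weight(Y=0) = 1/21
  weight(Y=1) = 1/84
Total weight = 1/21 + 1/84 = 5/84
P(Y=0 | obs) = 1/21 / 5/84 = 4/5
P(Y=1 | obs) = 1/84 / 5/84 = 1/5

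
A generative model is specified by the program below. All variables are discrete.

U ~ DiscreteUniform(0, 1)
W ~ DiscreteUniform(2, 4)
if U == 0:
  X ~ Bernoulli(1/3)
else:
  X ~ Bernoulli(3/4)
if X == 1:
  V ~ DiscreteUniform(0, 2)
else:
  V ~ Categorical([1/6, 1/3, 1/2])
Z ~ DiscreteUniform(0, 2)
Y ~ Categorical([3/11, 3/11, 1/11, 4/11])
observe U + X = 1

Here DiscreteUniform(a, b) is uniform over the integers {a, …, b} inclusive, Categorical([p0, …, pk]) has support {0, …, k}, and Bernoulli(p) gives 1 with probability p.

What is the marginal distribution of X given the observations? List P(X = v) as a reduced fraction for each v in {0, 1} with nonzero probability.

Enumerate traces; 216 have nonzero weight after conditioning:
  (U=0, W=2, X=1, V=0, Z=0, Y=0) weight 1/594
  (U=0, W=2, X=1, V=0, Z=0, Y=1) weight 1/594
  (U=0, W=2, X=1, V=0, Z=0, Y=2) weight 1/1782
  (U=0, W=2, X=1, V=0, Z=0, Y=3) weight 2/891
  (U=0, W=2, X=1, V=0, Z=1, Y=0) weight 1/594
  (U=0, W=2, X=1, V=0, Z=1, Y=1) weight 1/594
  (U=0, W=2, X=1, V=0, Z=1, Y=2) weight 1/1782
  (U=0, W=2, X=1, V=0, Z=1, Y=3) weight 2/891
  (U=1, W=2, X=0, V=0, Z=0, Y=0) weight 1/1584
  … 207 more
Group by X:
  weight(X=0) = 1/8
  weight(X=1) = 1/6
Total weight = 1/8 + 1/6 = 7/24
P(X=0 | obs) = 1/8 / 7/24 = 3/7
P(X=1 | obs) = 1/6 / 7/24 = 4/7

P(X=0) = 3/7, P(X=1) = 4/7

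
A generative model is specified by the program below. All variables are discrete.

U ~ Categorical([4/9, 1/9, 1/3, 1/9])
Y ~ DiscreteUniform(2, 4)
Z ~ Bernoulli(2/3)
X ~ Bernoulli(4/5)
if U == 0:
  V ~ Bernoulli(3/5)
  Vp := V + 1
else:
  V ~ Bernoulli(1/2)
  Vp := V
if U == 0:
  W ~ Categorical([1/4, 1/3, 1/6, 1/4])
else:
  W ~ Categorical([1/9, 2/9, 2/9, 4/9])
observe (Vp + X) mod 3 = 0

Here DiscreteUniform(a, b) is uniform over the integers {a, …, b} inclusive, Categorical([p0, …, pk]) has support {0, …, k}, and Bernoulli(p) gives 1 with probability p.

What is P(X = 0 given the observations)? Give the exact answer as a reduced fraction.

P(X = 0 | obs) = 25/121

Enumerate traces; 96 have nonzero weight after conditioning:
  (U=0, Y=2, Z=0, X=1, V=1, W=0) weight 4/675
  (U=0, Y=2, Z=0, X=1, V=1, W=1) weight 16/2025
  (U=0, Y=2, Z=0, X=1, V=1, W=2) weight 8/2025
  (U=0, Y=2, Z=0, X=1, V=1, W=3) weight 4/675
  (U=0, Y=2, Z=1, X=1, V=1, W=0) weight 8/675
  (U=0, Y=2, Z=1, X=1, V=1, W=1) weight 32/2025
  (U=0, Y=2, Z=1, X=1, V=1, W=2) weight 16/2025
  (U=0, Y=2, Z=1, X=1, V=1, W=3) weight 8/675
  (U=1, Y=2, Z=0, X=0, V=0, W=0) weight 1/7290
  … 87 more
Group by X:
  weight(X=0) = 1/18
  weight(X=1) = 16/75
Total weight = 1/18 + 16/75 = 121/450
P(X=0 | obs) = 1/18 / 121/450 = 25/121
P(X=1 | obs) = 16/75 / 121/450 = 96/121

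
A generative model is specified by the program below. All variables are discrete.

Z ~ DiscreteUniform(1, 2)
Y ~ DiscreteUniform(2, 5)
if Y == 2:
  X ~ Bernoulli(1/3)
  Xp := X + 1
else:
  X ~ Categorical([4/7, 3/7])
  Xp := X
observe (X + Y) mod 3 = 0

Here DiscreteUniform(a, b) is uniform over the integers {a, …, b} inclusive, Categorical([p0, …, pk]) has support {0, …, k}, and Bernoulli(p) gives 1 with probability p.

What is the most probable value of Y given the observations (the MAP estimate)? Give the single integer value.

Enumerate traces; 6 have nonzero weight after conditioning:
  (Z=1, Y=2, X=1) weight 1/24
  (Z=1, Y=3, X=0) weight 1/14
  (Z=1, Y=5, X=1) weight 3/56
  (Z=2, Y=2, X=1) weight 1/24
  (Z=2, Y=3, X=0) weight 1/14
  (Z=2, Y=5, X=1) weight 3/56
Group by Y:
  weight(Y=2) = 1/12
  weight(Y=3) = 1/7
  weight(Y=5) = 3/28
Total weight = 1/12 + 1/7 + 3/28 = 1/3
P(Y=2 | obs) = 1/12 / 1/3 = 1/4
P(Y=3 | obs) = 1/7 / 1/3 = 3/7
P(Y=5 | obs) = 3/28 / 1/3 = 9/28
argmax = 3

argmax_v P(Y = v | obs) = 3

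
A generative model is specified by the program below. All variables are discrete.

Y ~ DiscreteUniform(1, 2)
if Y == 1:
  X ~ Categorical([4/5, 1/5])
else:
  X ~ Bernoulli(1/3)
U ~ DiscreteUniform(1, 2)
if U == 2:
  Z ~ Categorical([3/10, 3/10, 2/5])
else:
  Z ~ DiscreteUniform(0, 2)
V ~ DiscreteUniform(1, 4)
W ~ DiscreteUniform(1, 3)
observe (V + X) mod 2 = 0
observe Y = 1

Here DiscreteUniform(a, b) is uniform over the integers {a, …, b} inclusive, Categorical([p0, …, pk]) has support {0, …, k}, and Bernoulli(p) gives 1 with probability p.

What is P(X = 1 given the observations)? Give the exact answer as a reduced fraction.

Enumerate traces; 72 have nonzero weight after conditioning:
  (Y=1, X=0, U=1, Z=0, V=2, W=1) weight 1/180
  (Y=1, X=0, U=1, Z=0, V=2, W=2) weight 1/180
  (Y=1, X=0, U=1, Z=0, V=2, W=3) weight 1/180
  (Y=1, X=0, U=1, Z=0, V=4, W=1) weight 1/180
  (Y=1, X=0, U=1, Z=0, V=4, W=2) weight 1/180
  (Y=1, X=0, U=1, Z=0, V=4, W=3) weight 1/180
  (Y=1, X=0, U=1, Z=1, V=2, W=1) weight 1/180
  (Y=1, X=0, U=1, Z=1, V=2, W=2) weight 1/180
  (Y=1, X=1, U=1, Z=0, V=1, W=1) weight 1/720
  … 63 more
Group by X:
  weight(X=0) = 1/5
  weight(X=1) = 1/20
Total weight = 1/5 + 1/20 = 1/4
P(X=0 | obs) = 1/5 / 1/4 = 4/5
P(X=1 | obs) = 1/20 / 1/4 = 1/5

P(X = 1 | obs) = 1/5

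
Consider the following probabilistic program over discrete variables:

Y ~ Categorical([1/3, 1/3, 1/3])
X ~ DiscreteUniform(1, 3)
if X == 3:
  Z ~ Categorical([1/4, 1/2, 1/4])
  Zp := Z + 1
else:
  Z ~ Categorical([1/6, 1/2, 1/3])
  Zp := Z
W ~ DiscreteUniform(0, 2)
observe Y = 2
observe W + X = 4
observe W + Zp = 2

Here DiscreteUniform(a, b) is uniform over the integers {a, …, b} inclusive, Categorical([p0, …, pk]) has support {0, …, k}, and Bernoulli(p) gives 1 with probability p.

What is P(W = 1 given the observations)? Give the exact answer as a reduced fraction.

P(W = 1 | obs) = 3/5

Enumerate traces; 2 have nonzero weight after conditioning:
  (Y=2, X=2, Z=0, W=2) weight 1/162
  (Y=2, X=3, Z=0, W=1) weight 1/108
Group by W:
  weight(W=1) = 1/108
  weight(W=2) = 1/162
Total weight = 1/108 + 1/162 = 5/324
P(W=1 | obs) = 1/108 / 5/324 = 3/5
P(W=2 | obs) = 1/162 / 5/324 = 2/5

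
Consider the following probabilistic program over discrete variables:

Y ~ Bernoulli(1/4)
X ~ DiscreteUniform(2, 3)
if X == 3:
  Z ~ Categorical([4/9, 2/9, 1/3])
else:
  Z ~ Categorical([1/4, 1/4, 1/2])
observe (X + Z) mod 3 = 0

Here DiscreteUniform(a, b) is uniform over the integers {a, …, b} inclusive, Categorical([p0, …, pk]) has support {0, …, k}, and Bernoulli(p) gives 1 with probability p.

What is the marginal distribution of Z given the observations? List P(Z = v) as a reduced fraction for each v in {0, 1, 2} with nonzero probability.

Enumerate traces; 4 have nonzero weight after conditioning:
  (Y=0, X=2, Z=1) weight 3/32
  (Y=0, X=3, Z=0) weight 1/6
  (Y=1, X=2, Z=1) weight 1/32
  (Y=1, X=3, Z=0) weight 1/18
Group by Z:
  weight(Z=0) = 2/9
  weight(Z=1) = 1/8
Total weight = 2/9 + 1/8 = 25/72
P(Z=0 | obs) = 2/9 / 25/72 = 16/25
P(Z=1 | obs) = 1/8 / 25/72 = 9/25

P(Z=0) = 16/25, P(Z=1) = 9/25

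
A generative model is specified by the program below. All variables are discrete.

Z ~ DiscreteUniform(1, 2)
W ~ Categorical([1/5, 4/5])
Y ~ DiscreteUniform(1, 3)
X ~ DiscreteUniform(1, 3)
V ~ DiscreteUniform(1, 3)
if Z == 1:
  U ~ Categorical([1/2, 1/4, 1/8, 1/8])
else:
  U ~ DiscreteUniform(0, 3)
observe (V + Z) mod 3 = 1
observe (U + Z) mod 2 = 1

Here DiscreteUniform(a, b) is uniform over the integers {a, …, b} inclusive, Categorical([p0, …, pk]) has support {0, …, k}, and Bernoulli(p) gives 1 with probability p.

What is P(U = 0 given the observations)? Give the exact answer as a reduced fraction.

Enumerate traces; 72 have nonzero weight after conditioning:
  (Z=1, W=0, Y=1, X=1, V=3, U=0) weight 1/540
  (Z=1, W=0, Y=1, X=1, V=3, U=2) weight 1/2160
  (Z=1, W=0, Y=1, X=2, V=3, U=0) weight 1/540
  (Z=1, W=0, Y=1, X=2, V=3, U=2) weight 1/2160
  (Z=1, W=0, Y=1, X=3, V=3, U=0) weight 1/540
  (Z=1, W=0, Y=1, X=3, V=3, U=2) weight 1/2160
  (Z=1, W=0, Y=2, X=1, V=3, U=0) weight 1/540
  (Z=1, W=0, Y=2, X=1, V=3, U=2) weight 1/2160
  (Z=2, W=0, Y=1, X=1, V=2, U=1) weight 1/1080
  (Z=2, W=0, Y=1, X=1, V=2, U=3) weight 1/1080
  … 62 more
Group by U:
  weight(U=0) = 1/12
  weight(U=1) = 1/24
  weight(U=2) = 1/48
  weight(U=3) = 1/24
Total weight = 1/12 + 1/24 + 1/48 + 1/24 = 3/16
P(U=0 | obs) = 1/12 / 3/16 = 4/9
P(U=1 | obs) = 1/24 / 3/16 = 2/9
P(U=2 | obs) = 1/48 / 3/16 = 1/9
P(U=3 | obs) = 1/24 / 3/16 = 2/9

P(U = 0 | obs) = 4/9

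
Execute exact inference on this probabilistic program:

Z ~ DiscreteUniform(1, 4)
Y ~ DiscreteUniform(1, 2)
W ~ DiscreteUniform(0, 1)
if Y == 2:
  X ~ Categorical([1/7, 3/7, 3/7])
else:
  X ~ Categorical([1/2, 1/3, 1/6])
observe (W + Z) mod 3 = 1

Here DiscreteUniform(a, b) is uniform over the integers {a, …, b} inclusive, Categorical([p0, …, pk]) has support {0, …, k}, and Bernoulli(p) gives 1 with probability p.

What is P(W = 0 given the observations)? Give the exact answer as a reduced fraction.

P(W = 0 | obs) = 2/3

Enumerate traces; 18 have nonzero weight after conditioning:
  (Z=1, Y=1, W=0, X=0) weight 1/32
  (Z=1, Y=1, W=0, X=1) weight 1/48
  (Z=1, Y=1, W=0, X=2) weight 1/96
  (Z=1, Y=2, W=0, X=0) weight 1/112
  (Z=1, Y=2, W=0, X=1) weight 3/112
  (Z=1, Y=2, W=0, X=2) weight 3/112
  (Z=3, Y=1, W=1, X=0) weight 1/32
  (Z=3, Y=1, W=1, X=1) weight 1/48
  … 10 more
Group by W:
  weight(W=0) = 1/4
  weight(W=1) = 1/8
Total weight = 1/4 + 1/8 = 3/8
P(W=0 | obs) = 1/4 / 3/8 = 2/3
P(W=1 | obs) = 1/8 / 3/8 = 1/3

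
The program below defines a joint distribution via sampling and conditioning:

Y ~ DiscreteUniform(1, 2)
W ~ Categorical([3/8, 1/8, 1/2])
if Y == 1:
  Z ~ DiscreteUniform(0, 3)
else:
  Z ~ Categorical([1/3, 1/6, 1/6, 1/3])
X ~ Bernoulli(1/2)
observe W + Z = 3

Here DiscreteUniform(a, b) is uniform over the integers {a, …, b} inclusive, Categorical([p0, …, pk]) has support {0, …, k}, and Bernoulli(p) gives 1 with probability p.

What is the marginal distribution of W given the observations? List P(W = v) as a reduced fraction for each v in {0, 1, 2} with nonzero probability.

Enumerate traces; 12 have nonzero weight after conditioning:
  (Y=1, W=0, Z=3, X=0) weight 3/128
  (Y=1, W=0, Z=3, X=1) weight 3/128
  (Y=1, W=1, Z=2, X=0) weight 1/128
  (Y=1, W=1, Z=2, X=1) weight 1/128
  (Y=1, W=2, Z=1, X=0) weight 1/32
  (Y=1, W=2, Z=1, X=1) weight 1/32
  (Y=2, W=0, Z=3, X=0) weight 1/32
  (Y=2, W=0, Z=3, X=1) weight 1/32
  … 4 more
Group by W:
  weight(W=0) = 7/64
  weight(W=1) = 5/192
  weight(W=2) = 5/48
Total weight = 7/64 + 5/192 + 5/48 = 23/96
P(W=0 | obs) = 7/64 / 23/96 = 21/46
P(W=1 | obs) = 5/192 / 23/96 = 5/46
P(W=2 | obs) = 5/48 / 23/96 = 10/23

P(W=0) = 21/46, P(W=1) = 5/46, P(W=2) = 10/23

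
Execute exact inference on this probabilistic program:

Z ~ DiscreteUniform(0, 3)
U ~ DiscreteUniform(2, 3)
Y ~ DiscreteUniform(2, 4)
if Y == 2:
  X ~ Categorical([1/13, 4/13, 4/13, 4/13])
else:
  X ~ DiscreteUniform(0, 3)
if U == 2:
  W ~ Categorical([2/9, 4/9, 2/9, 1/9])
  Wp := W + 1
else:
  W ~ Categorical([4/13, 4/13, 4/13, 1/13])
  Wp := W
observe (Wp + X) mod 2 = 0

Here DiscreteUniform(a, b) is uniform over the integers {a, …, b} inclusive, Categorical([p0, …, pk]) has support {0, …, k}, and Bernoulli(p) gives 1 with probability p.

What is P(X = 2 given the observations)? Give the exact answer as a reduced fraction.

P(X = 2 | obs) = 959/3002

Enumerate traces; 192 have nonzero weight after conditioning:
  (Z=0, U=2, Y=2, X=0, W=1) weight 1/702
  (Z=0, U=2, Y=2, X=0, W=3) weight 1/2808
  (Z=0, U=2, Y=2, X=1, W=0) weight 1/351
  (Z=0, U=2, Y=2, X=1, W=2) weight 1/351
  (Z=0, U=2, Y=2, X=2, W=1) weight 2/351
  (Z=0, U=2, Y=2, X=2, W=3) weight 1/702
  (Z=0, U=2, Y=2, X=3, W=0) weight 1/351
  (Z=0, U=2, Y=2, X=3, W=2) weight 1/351
  … 184 more
Group by X:
  weight(X=0) = 685/6084
  weight(X=1) = 679/6084
  weight(X=2) = 959/6084
  weight(X=3) = 679/6084
Total weight = 685/6084 + 679/6084 + 959/6084 + 679/6084 = 1501/3042
P(X=0 | obs) = 685/6084 / 1501/3042 = 685/3002
P(X=1 | obs) = 679/6084 / 1501/3042 = 679/3002
P(X=2 | obs) = 959/6084 / 1501/3042 = 959/3002
P(X=3 | obs) = 679/6084 / 1501/3042 = 679/3002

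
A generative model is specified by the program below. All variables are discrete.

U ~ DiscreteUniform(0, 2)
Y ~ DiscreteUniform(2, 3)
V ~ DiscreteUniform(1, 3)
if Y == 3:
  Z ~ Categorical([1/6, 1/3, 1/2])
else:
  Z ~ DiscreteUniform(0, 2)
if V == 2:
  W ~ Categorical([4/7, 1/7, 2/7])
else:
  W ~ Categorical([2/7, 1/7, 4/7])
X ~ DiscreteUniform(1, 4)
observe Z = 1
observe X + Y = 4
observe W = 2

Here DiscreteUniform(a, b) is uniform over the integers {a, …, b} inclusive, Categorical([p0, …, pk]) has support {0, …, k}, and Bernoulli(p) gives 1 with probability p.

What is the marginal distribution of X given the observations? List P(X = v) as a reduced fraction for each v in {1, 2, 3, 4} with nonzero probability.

P(X=1) = 1/2, P(X=2) = 1/2

Enumerate traces; 18 have nonzero weight after conditioning:
  (U=0, Y=2, V=1, Z=1, W=2, X=2) weight 1/378
  (U=0, Y=2, V=2, Z=1, W=2, X=2) weight 1/756
  (U=0, Y=2, V=3, Z=1, W=2, X=2) weight 1/378
  (U=0, Y=3, V=1, Z=1, W=2, X=1) weight 1/378
  (U=0, Y=3, V=2, Z=1, W=2, X=1) weight 1/756
  (U=0, Y=3, V=3, Z=1, W=2, X=1) weight 1/378
  (U=1, Y=2, V=1, Z=1, W=2, X=2) weight 1/378
  (U=1, Y=2, V=2, Z=1, W=2, X=2) weight 1/756
  … 10 more
Group by X:
  weight(X=1) = 5/252
  weight(X=2) = 5/252
Total weight = 5/252 + 5/252 = 5/126
P(X=1 | obs) = 5/252 / 5/126 = 1/2
P(X=2 | obs) = 5/252 / 5/126 = 1/2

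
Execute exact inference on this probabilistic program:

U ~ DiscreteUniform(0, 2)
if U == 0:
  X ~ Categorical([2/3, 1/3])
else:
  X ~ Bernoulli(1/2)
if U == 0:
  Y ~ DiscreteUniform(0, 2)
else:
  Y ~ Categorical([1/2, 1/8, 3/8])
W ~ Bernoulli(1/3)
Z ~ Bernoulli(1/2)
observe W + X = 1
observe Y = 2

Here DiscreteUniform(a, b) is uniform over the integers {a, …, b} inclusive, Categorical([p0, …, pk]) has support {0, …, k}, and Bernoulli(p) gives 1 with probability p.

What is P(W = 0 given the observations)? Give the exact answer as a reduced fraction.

Enumerate traces; 12 have nonzero weight after conditioning:
  (U=0, X=0, Y=2, W=1, Z=0) weight 1/81
  (U=0, X=0, Y=2, W=1, Z=1) weight 1/81
  (U=0, X=1, Y=2, W=0, Z=0) weight 1/81
  (U=0, X=1, Y=2, W=0, Z=1) weight 1/81
  (U=1, X=0, Y=2, W=1, Z=0) weight 1/96
  (U=1, X=0, Y=2, W=1, Z=1) weight 1/96
  (U=1, X=1, Y=2, W=0, Z=0) weight 1/48
  (U=1, X=1, Y=2, W=0, Z=1) weight 1/48
  … 4 more
Group by W:
  weight(W=0) = 35/324
  weight(W=1) = 43/648
Total weight = 35/324 + 43/648 = 113/648
P(W=0 | obs) = 35/324 / 113/648 = 70/113
P(W=1 | obs) = 43/648 / 113/648 = 43/113

P(W = 0 | obs) = 70/113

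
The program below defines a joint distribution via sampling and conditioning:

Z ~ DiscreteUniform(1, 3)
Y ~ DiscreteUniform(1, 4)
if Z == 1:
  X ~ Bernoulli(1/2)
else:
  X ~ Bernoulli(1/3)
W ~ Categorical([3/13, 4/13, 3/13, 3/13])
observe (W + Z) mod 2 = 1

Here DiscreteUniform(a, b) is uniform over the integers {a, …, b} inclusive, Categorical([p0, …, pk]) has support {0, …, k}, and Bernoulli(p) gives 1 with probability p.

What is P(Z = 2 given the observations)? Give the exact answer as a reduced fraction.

P(Z = 2 | obs) = 7/19

Enumerate traces; 48 have nonzero weight after conditioning:
  (Z=1, Y=1, X=0, W=0) weight 1/104
  (Z=1, Y=1, X=0, W=2) weight 1/104
  (Z=1, Y=1, X=1, W=0) weight 1/104
  (Z=1, Y=1, X=1, W=2) weight 1/104
  (Z=1, Y=2, X=0, W=0) weight 1/104
  (Z=1, Y=2, X=0, W=2) weight 1/104
  (Z=1, Y=2, X=1, W=0) weight 1/104
  (Z=1, Y=2, X=1, W=2) weight 1/104
  (Z=2, Y=1, X=0, W=1) weight 2/117
  (Z=3, Y=1, X=0, W=0) weight 1/78
  … 38 more
Group by Z:
  weight(Z=1) = 2/13
  weight(Z=2) = 7/39
  weight(Z=3) = 2/13
Total weight = 2/13 + 7/39 + 2/13 = 19/39
P(Z=1 | obs) = 2/13 / 19/39 = 6/19
P(Z=2 | obs) = 7/39 / 19/39 = 7/19
P(Z=3 | obs) = 2/13 / 19/39 = 6/19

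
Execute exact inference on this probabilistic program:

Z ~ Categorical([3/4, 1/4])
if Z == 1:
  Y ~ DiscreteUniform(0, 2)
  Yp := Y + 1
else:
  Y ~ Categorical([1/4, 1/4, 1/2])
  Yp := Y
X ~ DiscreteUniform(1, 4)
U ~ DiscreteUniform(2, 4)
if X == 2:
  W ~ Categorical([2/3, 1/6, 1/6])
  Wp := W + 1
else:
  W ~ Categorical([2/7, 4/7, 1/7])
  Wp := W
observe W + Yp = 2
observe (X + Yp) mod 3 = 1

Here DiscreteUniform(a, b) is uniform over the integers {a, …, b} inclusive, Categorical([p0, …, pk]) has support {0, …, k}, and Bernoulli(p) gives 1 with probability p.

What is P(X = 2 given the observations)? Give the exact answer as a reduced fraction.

P(X = 2 | obs) = 22/37

Enumerate traces; 18 have nonzero weight after conditioning:
  (Z=0, Y=0, X=1, U=2, W=2) weight 1/448
  (Z=0, Y=0, X=1, U=3, W=2) weight 1/448
  (Z=0, Y=0, X=1, U=4, W=2) weight 1/448
  (Z=0, Y=0, X=4, U=2, W=2) weight 1/448
  (Z=0, Y=0, X=4, U=3, W=2) weight 1/448
  (Z=0, Y=0, X=4, U=4, W=2) weight 1/448
  (Z=0, Y=1, X=3, U=2, W=1) weight 1/112
  (Z=0, Y=1, X=3, U=3, W=1) weight 1/112
  (Z=0, Y=2, X=2, U=2, W=0) weight 1/48
  … 9 more
Group by X:
  weight(X=1) = 3/448
  weight(X=2) = 11/144
  weight(X=3) = 13/336
  weight(X=4) = 3/448
Total weight = 3/448 + 11/144 + 13/336 + 3/448 = 37/288
P(X=1 | obs) = 3/448 / 37/288 = 27/518
P(X=2 | obs) = 11/144 / 37/288 = 22/37
P(X=3 | obs) = 13/336 / 37/288 = 78/259
P(X=4 | obs) = 3/448 / 37/288 = 27/518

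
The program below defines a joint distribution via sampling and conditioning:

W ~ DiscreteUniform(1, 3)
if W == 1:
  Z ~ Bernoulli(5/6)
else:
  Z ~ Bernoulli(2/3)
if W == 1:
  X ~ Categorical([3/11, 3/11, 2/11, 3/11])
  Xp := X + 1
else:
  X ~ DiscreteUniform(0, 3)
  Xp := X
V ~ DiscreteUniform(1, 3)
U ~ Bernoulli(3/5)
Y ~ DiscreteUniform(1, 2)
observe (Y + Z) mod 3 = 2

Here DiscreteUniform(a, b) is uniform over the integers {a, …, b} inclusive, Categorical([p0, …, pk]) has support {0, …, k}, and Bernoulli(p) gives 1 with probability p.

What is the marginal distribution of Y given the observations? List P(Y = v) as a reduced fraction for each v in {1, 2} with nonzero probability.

P(Y=1) = 13/18, P(Y=2) = 5/18

Enumerate traces; 144 have nonzero weight after conditioning:
  (W=1, Z=0, X=0, V=1, U=0, Y=2) weight 1/990
  (W=1, Z=0, X=0, V=1, U=1, Y=2) weight 1/660
  (W=1, Z=0, X=0, V=2, U=0, Y=2) weight 1/990
  (W=1, Z=0, X=0, V=2, U=1, Y=2) weight 1/660
  (W=1, Z=0, X=0, V=3, U=0, Y=2) weight 1/990
  (W=1, Z=0, X=0, V=3, U=1, Y=2) weight 1/660
  (W=1, Z=0, X=1, V=1, U=0, Y=2) weight 1/990
  (W=1, Z=0, X=1, V=1, U=1, Y=2) weight 1/660
  (W=1, Z=1, X=0, V=1, U=0, Y=1) weight 1/198
  … 135 more
Group by Y:
  weight(Y=1) = 13/36
  weight(Y=2) = 5/36
Total weight = 13/36 + 5/36 = 1/2
P(Y=1 | obs) = 13/36 / 1/2 = 13/18
P(Y=2 | obs) = 5/36 / 1/2 = 5/18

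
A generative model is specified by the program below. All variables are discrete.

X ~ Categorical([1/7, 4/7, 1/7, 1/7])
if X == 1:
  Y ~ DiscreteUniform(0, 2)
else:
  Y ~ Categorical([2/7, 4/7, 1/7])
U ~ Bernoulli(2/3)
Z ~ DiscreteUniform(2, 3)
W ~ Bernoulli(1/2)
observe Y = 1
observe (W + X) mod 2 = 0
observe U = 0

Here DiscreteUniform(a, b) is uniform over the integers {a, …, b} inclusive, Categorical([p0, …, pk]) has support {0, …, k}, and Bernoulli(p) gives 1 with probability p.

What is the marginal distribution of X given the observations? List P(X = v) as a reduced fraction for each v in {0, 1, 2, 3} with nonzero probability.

P(X=0) = 3/16, P(X=1) = 7/16, P(X=2) = 3/16, P(X=3) = 3/16

Enumerate traces; 8 have nonzero weight after conditioning:
  (X=0, Y=1, U=0, Z=2, W=0) weight 1/147
  (X=0, Y=1, U=0, Z=3, W=0) weight 1/147
  (X=1, Y=1, U=0, Z=2, W=1) weight 1/63
  (X=1, Y=1, U=0, Z=3, W=1) weight 1/63
  (X=2, Y=1, U=0, Z=2, W=0) weight 1/147
  (X=2, Y=1, U=0, Z=3, W=0) weight 1/147
  (X=3, Y=1, U=0, Z=2, W=1) weight 1/147
  (X=3, Y=1, U=0, Z=3, W=1) weight 1/147
Group by X:
  weight(X=0) = 2/147
  weight(X=1) = 2/63
  weight(X=2) = 2/147
  weight(X=3) = 2/147
Total weight = 2/147 + 2/63 + 2/147 + 2/147 = 32/441
P(X=0 | obs) = 2/147 / 32/441 = 3/16
P(X=1 | obs) = 2/63 / 32/441 = 7/16
P(X=2 | obs) = 2/147 / 32/441 = 3/16
P(X=3 | obs) = 2/147 / 32/441 = 3/16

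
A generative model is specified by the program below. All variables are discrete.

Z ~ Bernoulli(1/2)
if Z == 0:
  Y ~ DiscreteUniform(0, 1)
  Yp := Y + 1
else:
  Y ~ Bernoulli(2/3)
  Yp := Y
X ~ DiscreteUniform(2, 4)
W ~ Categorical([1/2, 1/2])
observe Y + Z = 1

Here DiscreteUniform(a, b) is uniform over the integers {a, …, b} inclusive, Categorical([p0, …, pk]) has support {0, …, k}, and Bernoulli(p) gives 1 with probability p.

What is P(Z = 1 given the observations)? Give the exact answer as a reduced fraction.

Enumerate traces; 12 have nonzero weight after conditioning:
  (Z=0, Y=1, X=2, W=0) weight 1/24
  (Z=0, Y=1, X=2, W=1) weight 1/24
  (Z=0, Y=1, X=3, W=0) weight 1/24
  (Z=0, Y=1, X=3, W=1) weight 1/24
  (Z=0, Y=1, X=4, W=0) weight 1/24
  (Z=0, Y=1, X=4, W=1) weight 1/24
  (Z=1, Y=0, X=2, W=0) weight 1/36
  (Z=1, Y=0, X=2, W=1) weight 1/36
  … 4 more
Group by Z:
  weight(Z=0) = 1/4
  weight(Z=1) = 1/6
Total weight = 1/4 + 1/6 = 5/12
P(Z=0 | obs) = 1/4 / 5/12 = 3/5
P(Z=1 | obs) = 1/6 / 5/12 = 2/5

P(Z = 1 | obs) = 2/5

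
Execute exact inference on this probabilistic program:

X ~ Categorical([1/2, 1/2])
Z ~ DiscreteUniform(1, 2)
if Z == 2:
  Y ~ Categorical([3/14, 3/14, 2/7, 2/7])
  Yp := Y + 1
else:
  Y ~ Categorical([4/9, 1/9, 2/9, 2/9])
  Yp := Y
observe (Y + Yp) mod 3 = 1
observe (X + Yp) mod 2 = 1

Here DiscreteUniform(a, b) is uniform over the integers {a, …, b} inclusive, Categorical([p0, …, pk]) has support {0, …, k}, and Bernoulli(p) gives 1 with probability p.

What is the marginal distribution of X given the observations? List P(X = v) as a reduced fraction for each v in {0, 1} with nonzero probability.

Enumerate traces; 3 have nonzero weight after conditioning:
  (X=0, Z=2, Y=0) weight 3/56
  (X=1, Z=1, Y=2) weight 1/18
  (X=1, Z=2, Y=3) weight 1/14
Group by X:
  weight(X=0) = 3/56
  weight(X=1) = 8/63
Total weight = 3/56 + 8/63 = 13/72
P(X=0 | obs) = 3/56 / 13/72 = 27/91
P(X=1 | obs) = 8/63 / 13/72 = 64/91

P(X=0) = 27/91, P(X=1) = 64/91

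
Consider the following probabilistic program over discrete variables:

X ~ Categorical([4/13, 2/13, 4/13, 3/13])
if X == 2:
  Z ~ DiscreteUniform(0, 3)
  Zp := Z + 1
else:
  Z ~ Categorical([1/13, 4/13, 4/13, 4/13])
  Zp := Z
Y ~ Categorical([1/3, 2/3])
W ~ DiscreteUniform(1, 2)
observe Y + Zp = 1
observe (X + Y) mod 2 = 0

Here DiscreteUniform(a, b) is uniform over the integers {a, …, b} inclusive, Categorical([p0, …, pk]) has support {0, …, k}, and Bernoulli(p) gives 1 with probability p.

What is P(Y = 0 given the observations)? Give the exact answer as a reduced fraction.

P(Y = 0 | obs) = 29/39

Enumerate traces; 8 have nonzero weight after conditioning:
  (X=0, Z=1, Y=0, W=1) weight 8/507
  (X=0, Z=1, Y=0, W=2) weight 8/507
  (X=1, Z=0, Y=1, W=1) weight 2/507
  (X=1, Z=0, Y=1, W=2) weight 2/507
  (X=2, Z=0, Y=0, W=1) weight 1/78
  (X=2, Z=0, Y=0, W=2) weight 1/78
  (X=3, Z=0, Y=1, W=1) weight 1/169
  (X=3, Z=0, Y=1, W=2) weight 1/169
Group by Y:
  weight(Y=0) = 29/507
  weight(Y=1) = 10/507
Total weight = 29/507 + 10/507 = 1/13
P(Y=0 | obs) = 29/507 / 1/13 = 29/39
P(Y=1 | obs) = 10/507 / 1/13 = 10/39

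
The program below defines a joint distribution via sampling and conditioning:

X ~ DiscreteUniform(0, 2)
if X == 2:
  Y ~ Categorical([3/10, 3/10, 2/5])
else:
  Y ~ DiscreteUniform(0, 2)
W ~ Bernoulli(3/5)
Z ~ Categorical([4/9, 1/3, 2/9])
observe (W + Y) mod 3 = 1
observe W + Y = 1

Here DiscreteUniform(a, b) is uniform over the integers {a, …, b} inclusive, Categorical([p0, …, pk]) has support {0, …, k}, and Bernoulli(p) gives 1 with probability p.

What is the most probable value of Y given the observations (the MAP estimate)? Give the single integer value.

argmax_v P(Y = v | obs) = 0

Enumerate traces; 18 have nonzero weight after conditioning:
  (X=0, Y=0, W=1, Z=0) weight 4/135
  (X=0, Y=0, W=1, Z=1) weight 1/45
  (X=0, Y=0, W=1, Z=2) weight 2/135
  (X=0, Y=1, W=0, Z=0) weight 8/405
  (X=0, Y=1, W=0, Z=1) weight 2/135
  (X=0, Y=1, W=0, Z=2) weight 4/405
  (X=1, Y=0, W=1, Z=0) weight 4/135
  (X=1, Y=0, W=1, Z=1) weight 1/45
  … 10 more
Group by Y:
  weight(Y=0) = 29/150
  weight(Y=1) = 29/225
Total weight = 29/150 + 29/225 = 29/90
P(Y=0 | obs) = 29/150 / 29/90 = 3/5
P(Y=1 | obs) = 29/225 / 29/90 = 2/5
argmax = 0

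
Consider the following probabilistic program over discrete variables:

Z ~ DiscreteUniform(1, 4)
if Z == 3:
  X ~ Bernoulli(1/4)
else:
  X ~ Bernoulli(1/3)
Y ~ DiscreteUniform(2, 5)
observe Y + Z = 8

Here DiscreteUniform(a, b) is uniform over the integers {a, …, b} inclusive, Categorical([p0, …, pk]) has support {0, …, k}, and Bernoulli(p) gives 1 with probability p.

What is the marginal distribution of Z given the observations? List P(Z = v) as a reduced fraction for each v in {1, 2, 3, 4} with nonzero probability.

Enumerate traces; 4 have nonzero weight after conditioning:
  (Z=3, X=0, Y=5) weight 3/64
  (Z=3, X=1, Y=5) weight 1/64
  (Z=4, X=0, Y=4) weight 1/24
  (Z=4, X=1, Y=4) weight 1/48
Group by Z:
  weight(Z=3) = 1/16
  weight(Z=4) = 1/16
Total weight = 1/16 + 1/16 = 1/8
P(Z=3 | obs) = 1/16 / 1/8 = 1/2
P(Z=4 | obs) = 1/16 / 1/8 = 1/2

P(Z=3) = 1/2, P(Z=4) = 1/2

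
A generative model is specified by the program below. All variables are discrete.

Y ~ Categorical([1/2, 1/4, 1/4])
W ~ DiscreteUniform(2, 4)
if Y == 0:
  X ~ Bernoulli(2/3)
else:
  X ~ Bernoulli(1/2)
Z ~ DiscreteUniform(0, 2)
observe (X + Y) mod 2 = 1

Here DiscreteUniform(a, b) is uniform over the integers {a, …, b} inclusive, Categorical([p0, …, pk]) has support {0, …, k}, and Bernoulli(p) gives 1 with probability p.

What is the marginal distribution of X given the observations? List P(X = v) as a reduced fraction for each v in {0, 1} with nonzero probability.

Enumerate traces; 27 have nonzero weight after conditioning:
  (Y=0, W=2, X=1, Z=0) weight 1/27
  (Y=0, W=2, X=1, Z=1) weight 1/27
  (Y=0, W=2, X=1, Z=2) weight 1/27
  (Y=0, W=3, X=1, Z=0) weight 1/27
  (Y=0, W=3, X=1, Z=1) weight 1/27
  (Y=0, W=3, X=1, Z=2) weight 1/27
  (Y=0, W=4, X=1, Z=0) weight 1/27
  (Y=0, W=4, X=1, Z=1) weight 1/27
  (Y=1, W=2, X=0, Z=0) weight 1/72
  … 18 more
Group by X:
  weight(X=0) = 1/8
  weight(X=1) = 11/24
Total weight = 1/8 + 11/24 = 7/12
P(X=0 | obs) = 1/8 / 7/12 = 3/14
P(X=1 | obs) = 11/24 / 7/12 = 11/14

P(X=0) = 3/14, P(X=1) = 11/14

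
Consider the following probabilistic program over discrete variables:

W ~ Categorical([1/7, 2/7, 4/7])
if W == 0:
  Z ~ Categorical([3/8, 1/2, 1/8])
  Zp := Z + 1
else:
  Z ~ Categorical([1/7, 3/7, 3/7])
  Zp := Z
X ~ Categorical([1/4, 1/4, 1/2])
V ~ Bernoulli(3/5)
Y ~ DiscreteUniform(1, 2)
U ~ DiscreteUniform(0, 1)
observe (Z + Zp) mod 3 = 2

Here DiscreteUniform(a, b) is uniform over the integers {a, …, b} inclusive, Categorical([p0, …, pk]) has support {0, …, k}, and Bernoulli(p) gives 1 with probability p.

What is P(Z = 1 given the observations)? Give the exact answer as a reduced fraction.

P(Z = 1 | obs) = 144/151

Enumerate traces; 72 have nonzero weight after conditioning:
  (W=0, Z=2, X=0, V=0, Y=1, U=0) weight 1/2240
  (W=0, Z=2, X=0, V=0, Y=1, U=1) weight 1/2240
  (W=0, Z=2, X=0, V=0, Y=2, U=0) weight 1/2240
  (W=0, Z=2, X=0, V=0, Y=2, U=1) weight 1/2240
  (W=0, Z=2, X=0, V=1, Y=1, U=0) weight 3/4480
  (W=0, Z=2, X=0, V=1, Y=1, U=1) weight 3/4480
  (W=0, Z=2, X=0, V=1, Y=2, U=0) weight 3/4480
  (W=0, Z=2, X=0, V=1, Y=2, U=1) weight 3/4480
  (W=1, Z=1, X=0, V=0, Y=1, U=0) weight 3/980
  … 63 more
Group by Z:
  weight(Z=1) = 18/49
  weight(Z=2) = 1/56
Total weight = 18/49 + 1/56 = 151/392
P(Z=1 | obs) = 18/49 / 151/392 = 144/151
P(Z=2 | obs) = 1/56 / 151/392 = 7/151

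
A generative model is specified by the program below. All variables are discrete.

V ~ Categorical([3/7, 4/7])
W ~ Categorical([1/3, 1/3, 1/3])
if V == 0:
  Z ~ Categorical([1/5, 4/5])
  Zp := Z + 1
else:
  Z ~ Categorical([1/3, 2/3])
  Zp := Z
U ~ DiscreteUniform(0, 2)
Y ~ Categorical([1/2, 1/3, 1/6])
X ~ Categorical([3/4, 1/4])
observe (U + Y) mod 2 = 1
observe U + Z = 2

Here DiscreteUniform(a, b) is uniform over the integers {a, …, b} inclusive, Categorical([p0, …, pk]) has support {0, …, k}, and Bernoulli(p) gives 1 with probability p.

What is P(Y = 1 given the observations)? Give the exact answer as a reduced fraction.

P(Y = 1 | obs) = 29/181

Enumerate traces; 36 have nonzero weight after conditioning:
  (V=0, W=0, Z=0, U=2, Y=1, X=0) weight 1/420
  (V=0, W=0, Z=0, U=2, Y=1, X=1) weight 1/1260
  (V=0, W=0, Z=1, U=1, Y=0, X=0) weight 1/70
  (V=0, W=0, Z=1, U=1, Y=0, X=1) weight 1/210
  (V=0, W=0, Z=1, U=1, Y=2, X=0) weight 1/210
  (V=0, W=0, Z=1, U=1, Y=2, X=1) weight 1/630
  (V=0, W=1, Z=0, U=2, Y=1, X=0) weight 1/420
  (V=0, W=1, Z=0, U=2, Y=1, X=1) weight 1/1260
  … 28 more
Group by Y:
  weight(Y=0) = 38/315
  weight(Y=1) = 29/945
  weight(Y=2) = 38/945
Total weight = 38/315 + 29/945 + 38/945 = 181/945
P(Y=0 | obs) = 38/315 / 181/945 = 114/181
P(Y=1 | obs) = 29/945 / 181/945 = 29/181
P(Y=2 | obs) = 38/945 / 181/945 = 38/181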